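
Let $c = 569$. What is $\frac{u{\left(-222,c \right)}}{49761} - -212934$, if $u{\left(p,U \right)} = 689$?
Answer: $\frac{10595809463}{49761} \approx 2.1293 \cdot 10^{5}$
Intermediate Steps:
$\frac{u{\left(-222,c \right)}}{49761} - -212934 = \frac{689}{49761} - -212934 = 689 \cdot \frac{1}{49761} + 212934 = \frac{689}{49761} + 212934 = \frac{10595809463}{49761}$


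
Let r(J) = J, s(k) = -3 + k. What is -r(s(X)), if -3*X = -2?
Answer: 7/3 ≈ 2.3333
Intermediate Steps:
X = ⅔ (X = -⅓*(-2) = ⅔ ≈ 0.66667)
-r(s(X)) = -(-3 + ⅔) = -1*(-7/3) = 7/3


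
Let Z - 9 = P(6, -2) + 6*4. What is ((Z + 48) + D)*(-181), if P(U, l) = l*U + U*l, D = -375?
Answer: 57558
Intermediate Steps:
P(U, l) = 2*U*l (P(U, l) = U*l + U*l = 2*U*l)
Z = 9 (Z = 9 + (2*6*(-2) + 6*4) = 9 + (-24 + 24) = 9 + 0 = 9)
((Z + 48) + D)*(-181) = ((9 + 48) - 375)*(-181) = (57 - 375)*(-181) = -318*(-181) = 57558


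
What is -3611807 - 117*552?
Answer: -3676391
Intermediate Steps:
-3611807 - 117*552 = -3611807 - 64584 = -3676391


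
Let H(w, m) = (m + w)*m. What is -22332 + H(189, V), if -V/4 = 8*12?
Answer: 52548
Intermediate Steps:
V = -384 (V = -32*12 = -4*96 = -384)
H(w, m) = m*(m + w)
-22332 + H(189, V) = -22332 - 384*(-384 + 189) = -22332 - 384*(-195) = -22332 + 74880 = 52548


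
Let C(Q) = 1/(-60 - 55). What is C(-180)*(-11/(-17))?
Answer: -11/1955 ≈ -0.0056266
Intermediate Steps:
C(Q) = -1/115 (C(Q) = 1/(-115) = -1/115)
C(-180)*(-11/(-17)) = -(-11)/(115*(-17)) = -(-11)*(-1)/(115*17) = -1/115*11/17 = -11/1955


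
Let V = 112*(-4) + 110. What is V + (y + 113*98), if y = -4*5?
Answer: 10716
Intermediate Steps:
y = -20
V = -338 (V = -448 + 110 = -338)
V + (y + 113*98) = -338 + (-20 + 113*98) = -338 + (-20 + 11074) = -338 + 11054 = 10716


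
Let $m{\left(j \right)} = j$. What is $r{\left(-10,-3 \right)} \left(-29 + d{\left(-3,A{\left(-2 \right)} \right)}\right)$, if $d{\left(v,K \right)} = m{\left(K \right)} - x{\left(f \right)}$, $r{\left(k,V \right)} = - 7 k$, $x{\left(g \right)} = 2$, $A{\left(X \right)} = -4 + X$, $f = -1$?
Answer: $-2590$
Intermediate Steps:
$d{\left(v,K \right)} = -2 + K$ ($d{\left(v,K \right)} = K - 2 = -2 + K$)
$r{\left(-10,-3 \right)} \left(-29 + d{\left(-3,A{\left(-2 \right)} \right)}\right) = \left(-7\right) \left(-10\right) \left(-29 - 8\right) = 70 \left(-29 - 8\right) = 70 \left(-37\right) = -2590$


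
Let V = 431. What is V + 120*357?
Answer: 43271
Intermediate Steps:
V + 120*357 = 431 + 120*357 = 431 + 42840 = 43271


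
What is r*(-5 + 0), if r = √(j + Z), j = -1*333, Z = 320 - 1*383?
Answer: -30*I*√11 ≈ -99.499*I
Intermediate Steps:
Z = -63 (Z = 320 - 383 = -63)
j = -333
r = 6*I*√11 (r = √(-333 - 63) = √(-396) = 6*I*√11 ≈ 19.9*I)
r*(-5 + 0) = (6*I*√11)*(-5 + 0) = (6*I*√11)*(-5) = -30*I*√11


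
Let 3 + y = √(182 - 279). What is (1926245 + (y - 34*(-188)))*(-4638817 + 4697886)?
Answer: 114158757746 + 59069*I*√97 ≈ 1.1416e+11 + 5.8176e+5*I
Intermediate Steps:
y = -3 + I*√97 (y = -3 + √(182 - 279) = -3 + √(-97) = -3 + I*√97 ≈ -3.0 + 9.8489*I)
(1926245 + (y - 34*(-188)))*(-4638817 + 4697886) = (1926245 + ((-3 + I*√97) - 34*(-188)))*(-4638817 + 4697886) = (1926245 + ((-3 + I*√97) + 6392))*59069 = (1926245 + (6389 + I*√97))*59069 = (1932634 + I*√97)*59069 = 114158757746 + 59069*I*√97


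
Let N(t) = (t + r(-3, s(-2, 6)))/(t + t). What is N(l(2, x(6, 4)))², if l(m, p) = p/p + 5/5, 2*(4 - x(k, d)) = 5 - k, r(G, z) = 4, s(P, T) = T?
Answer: 9/4 ≈ 2.2500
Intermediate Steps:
x(k, d) = 3/2 + k/2 (x(k, d) = 4 - (5 - k)/2 = 4 + (-5/2 + k/2) = 3/2 + k/2)
l(m, p) = 2 (l(m, p) = 1 + 5*(⅕) = 1 + 1 = 2)
N(t) = (4 + t)/(2*t) (N(t) = (t + 4)/(t + t) = (4 + t)/((2*t)) = (4 + t)*(1/(2*t)) = (4 + t)/(2*t))
N(l(2, x(6, 4)))² = ((½)*(4 + 2)/2)² = ((½)*(½)*6)² = (3/2)² = 9/4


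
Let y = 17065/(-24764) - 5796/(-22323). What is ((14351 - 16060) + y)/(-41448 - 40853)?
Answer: 44999246819/2166502387732 ≈ 0.020770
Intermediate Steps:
y = -11305231/26324132 (y = 17065*(-1/24764) - 5796*(-1/22323) = -17065/24764 + 276/1063 = -11305231/26324132 ≈ -0.42946)
((14351 - 16060) + y)/(-41448 - 40853) = ((14351 - 16060) - 11305231/26324132)/(-41448 - 40853) = (-1709 - 11305231/26324132)/(-82301) = -44999246819/26324132*(-1/82301) = 44999246819/2166502387732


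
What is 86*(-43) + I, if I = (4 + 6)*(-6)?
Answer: -3758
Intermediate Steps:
I = -60 (I = 10*(-6) = -60)
86*(-43) + I = 86*(-43) - 60 = -3698 - 60 = -3758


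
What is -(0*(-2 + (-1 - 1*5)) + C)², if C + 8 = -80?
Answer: -7744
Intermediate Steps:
C = -88 (C = -8 - 80 = -88)
-(0*(-2 + (-1 - 1*5)) + C)² = -(0*(-2 + (-1 - 1*5)) - 88)² = -(0*(-2 + (-1 - 5)) - 88)² = -(0*(-2 - 6) - 88)² = -(0*(-8) - 88)² = -(0 - 88)² = -1*(-88)² = -1*7744 = -7744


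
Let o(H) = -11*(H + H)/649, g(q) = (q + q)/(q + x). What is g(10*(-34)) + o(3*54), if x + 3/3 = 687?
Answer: -76112/10207 ≈ -7.4568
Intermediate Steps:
x = 686 (x = -1 + 687 = 686)
g(q) = 2*q/(686 + q) (g(q) = (q + q)/(q + 686) = (2*q)/(686 + q) = 2*q/(686 + q))
o(H) = -2*H/59 (o(H) = -22*H*(1/649) = -2*H/59)
g(10*(-34)) + o(3*54) = 2*(10*(-34))/(686 + 10*(-34)) - 6*54/59 = 2*(-340)/(686 - 340) - 2/59*162 = 2*(-340)/346 - 324/59 = 2*(-340)*(1/346) - 324/59 = -340/173 - 324/59 = -76112/10207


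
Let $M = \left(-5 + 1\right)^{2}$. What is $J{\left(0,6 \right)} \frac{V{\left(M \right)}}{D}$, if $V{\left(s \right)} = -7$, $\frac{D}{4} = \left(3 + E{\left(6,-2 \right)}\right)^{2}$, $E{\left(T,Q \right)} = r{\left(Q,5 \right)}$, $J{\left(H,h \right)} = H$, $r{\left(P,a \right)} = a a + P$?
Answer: $0$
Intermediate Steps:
$r{\left(P,a \right)} = P + a^{2}$ ($r{\left(P,a \right)} = a^{2} + P = P + a^{2}$)
$M = 16$ ($M = \left(-4\right)^{2} = 16$)
$E{\left(T,Q \right)} = 25 + Q$ ($E{\left(T,Q \right)} = Q + 5^{2} = Q + 25 = 25 + Q$)
$D = 2704$ ($D = 4 \left(3 + \left(25 - 2\right)\right)^{2} = 4 \left(3 + 23\right)^{2} = 4 \cdot 26^{2} = 4 \cdot 676 = 2704$)
$J{\left(0,6 \right)} \frac{V{\left(M \right)}}{D} = 0 \left(- \frac{7}{2704}\right) = 0$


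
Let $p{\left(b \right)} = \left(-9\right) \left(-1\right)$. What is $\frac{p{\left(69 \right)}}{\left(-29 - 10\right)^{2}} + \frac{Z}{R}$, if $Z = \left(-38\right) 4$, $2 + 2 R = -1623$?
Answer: $\frac{4077}{21125} \approx 0.19299$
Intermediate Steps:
$p{\left(b \right)} = 9$
$R = - \frac{1625}{2}$ ($R = -1 + \frac{1}{2} \left(-1623\right) = -1 - \frac{1623}{2} = - \frac{1625}{2} \approx -812.5$)
$Z = -152$
$\frac{p{\left(69 \right)}}{\left(-29 - 10\right)^{2}} + \frac{Z}{R} = \frac{9}{\left(-29 - 10\right)^{2}} - \frac{152}{- \frac{1625}{2}} = \frac{9}{\left(-39\right)^{2}} - - \frac{304}{1625} = \frac{9}{1521} + \frac{304}{1625} = 9 \cdot \frac{1}{1521} + \frac{304}{1625} = \frac{1}{169} + \frac{304}{1625} = \frac{4077}{21125}$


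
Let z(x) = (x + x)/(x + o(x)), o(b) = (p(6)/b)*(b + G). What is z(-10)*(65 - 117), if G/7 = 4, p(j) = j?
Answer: -50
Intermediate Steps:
G = 28 (G = 7*4 = 28)
o(b) = 6*(28 + b)/b (o(b) = (6/b)*(b + 28) = (6/b)*(28 + b) = 6*(28 + b)/b)
z(x) = 2*x/(6 + x + 168/x) (z(x) = (x + x)/(x + (6 + 168/x)) = (2*x)/(6 + x + 168/x) = 2*x/(6 + x + 168/x))
z(-10)*(65 - 117) = (2*(-10)**2/(168 + (-10)**2 + 6*(-10)))*(65 - 117) = (2*100/(168 + 100 - 60))*(-52) = (2*100/208)*(-52) = (2*100*(1/208))*(-52) = (25/26)*(-52) = -50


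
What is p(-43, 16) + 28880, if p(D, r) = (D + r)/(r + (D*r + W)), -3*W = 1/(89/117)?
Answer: 576127921/19949 ≈ 28880.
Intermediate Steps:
W = -39/89 (W = -1/(3*(89/117)) = -1/(3*(89*(1/117))) = -1/(3*89/117) = -⅓*117/89 = -39/89 ≈ -0.43820)
p(D, r) = (D + r)/(-39/89 + r + D*r) (p(D, r) = (D + r)/(r + (D*r - 39/89)) = (D + r)/(r + (-39/89 + D*r)) = (D + r)/(-39/89 + r + D*r))
p(-43, 16) + 28880 = 89*(-43 + 16)/(-39 + 89*16 + 89*(-43)*16) + 28880 = 89*(-27)/(-39 + 1424 - 61232) + 28880 = 89*(-27)/(-59847) + 28880 = 89*(-1/59847)*(-27) + 28880 = 801/19949 + 28880 = 576127921/19949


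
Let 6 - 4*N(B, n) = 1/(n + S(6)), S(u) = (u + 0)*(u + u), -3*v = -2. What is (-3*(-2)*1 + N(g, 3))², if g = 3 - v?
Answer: 5058001/90000 ≈ 56.200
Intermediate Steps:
v = ⅔ (v = -⅓*(-2) = ⅔ ≈ 0.66667)
S(u) = 2*u² (S(u) = u*(2*u) = 2*u²)
g = 7/3 (g = 3 - 1*⅔ = 3 - ⅔ = 7/3 ≈ 2.3333)
N(B, n) = 3/2 - 1/(4*(72 + n)) (N(B, n) = 3/2 - 1/(4*(n + 2*6²)) = 3/2 - 1/(4*(n + 2*36)) = 3/2 - 1/(4*(n + 72)) = 3/2 - 1/(4*(72 + n)))
(-3*(-2)*1 + N(g, 3))² = (-3*(-2)*1 + (431 + 6*3)/(4*(72 + 3)))² = (6*1 + (¼)*(431 + 18)/75)² = (6 + (¼)*(1/75)*449)² = (6 + 449/300)² = (2249/300)² = 5058001/90000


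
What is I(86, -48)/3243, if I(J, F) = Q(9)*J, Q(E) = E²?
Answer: 2322/1081 ≈ 2.1480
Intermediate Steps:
I(J, F) = 81*J (I(J, F) = 9²*J = 81*J)
I(86, -48)/3243 = (81*86)/3243 = 6966*(1/3243) = 2322/1081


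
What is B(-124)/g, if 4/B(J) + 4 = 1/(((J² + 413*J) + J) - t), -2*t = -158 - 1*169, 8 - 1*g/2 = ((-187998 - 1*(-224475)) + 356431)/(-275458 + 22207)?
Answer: -106997807/2043984020 ≈ -0.052348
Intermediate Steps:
g = 4837832/253251 (g = 16 - 2*((-187998 - 1*(-224475)) + 356431)/(-275458 + 22207) = 16 - 2*((-187998 + 224475) + 356431)/(-253251) = 16 - 2*(36477 + 356431)*(-1)/253251 = 16 - 785816*(-1)/253251 = 16 - 2*(-392908/253251) = 16 + 785816/253251 = 4837832/253251 ≈ 19.103)
t = 327/2 (t = -(-158 - 1*169)/2 = -(-158 - 169)/2 = -½*(-327) = 327/2 ≈ 163.50)
B(J) = 4/(-4 + 1/(-327/2 + J² + 414*J)) (B(J) = 4/(-4 + 1/(((J² + 413*J) + J) - 1*327/2)) = 4/(-4 + 1/((J² + 414*J) - 327/2)) = 4/(-4 + 1/(-327/2 + J² + 414*J)))
B(-124)/g = (2*(327 - 828*(-124) - 2*(-124)²)/(-655 + 4*(-124)² + 1656*(-124)))/(4837832/253251) = (2*(327 + 102672 - 2*15376)/(-655 + 4*15376 - 205344))*(253251/4837832) = (2*(327 + 102672 - 30752)/(-655 + 61504 - 205344))*(253251/4837832) = (2*72247/(-144495))*(253251/4837832) = (2*(-1/144495)*72247)*(253251/4837832) = -144494/144495*253251/4837832 = -106997807/2043984020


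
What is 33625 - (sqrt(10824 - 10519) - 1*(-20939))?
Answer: 12686 - sqrt(305) ≈ 12669.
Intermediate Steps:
33625 - (sqrt(10824 - 10519) - 1*(-20939)) = 33625 - (sqrt(305) + 20939) = 33625 - (20939 + sqrt(305)) = 33625 + (-20939 - sqrt(305)) = 12686 - sqrt(305)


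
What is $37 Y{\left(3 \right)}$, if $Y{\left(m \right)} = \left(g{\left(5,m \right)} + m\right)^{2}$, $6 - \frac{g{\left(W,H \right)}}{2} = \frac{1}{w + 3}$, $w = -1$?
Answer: $7252$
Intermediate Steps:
$g{\left(W,H \right)} = 11$ ($g{\left(W,H \right)} = 12 - \frac{2}{-1 + 3} = 12 - \frac{2}{2} = 12 - 1 = 11$)
$Y{\left(m \right)} = \left(11 + m\right)^{2}$
$37 Y{\left(3 \right)} = 37 \left(11 + 3\right)^{2} = 37 \cdot 14^{2} = 37 \cdot 196 = 7252$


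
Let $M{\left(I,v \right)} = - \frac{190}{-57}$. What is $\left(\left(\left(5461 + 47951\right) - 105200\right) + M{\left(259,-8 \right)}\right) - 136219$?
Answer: $- \frac{564011}{3} \approx -1.88 \cdot 10^{5}$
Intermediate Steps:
$M{\left(I,v \right)} = \frac{10}{3}$ ($M{\left(I,v \right)} = \left(-190\right) \left(- \frac{1}{57}\right) = \frac{10}{3}$)
$\left(\left(\left(5461 + 47951\right) - 105200\right) + M{\left(259,-8 \right)}\right) - 136219 = \left(\left(\left(5461 + 47951\right) - 105200\right) + \frac{10}{3}\right) - 136219 = \left(\left(53412 - 105200\right) + \frac{10}{3}\right) - 136219 = \left(-51788 + \frac{10}{3}\right) - 136219 = - \frac{155354}{3} - 136219 = - \frac{564011}{3}$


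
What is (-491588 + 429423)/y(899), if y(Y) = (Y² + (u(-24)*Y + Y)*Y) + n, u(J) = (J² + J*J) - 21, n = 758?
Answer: -62165/915692491 ≈ -6.7889e-5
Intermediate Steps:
u(J) = -21 + 2*J² (u(J) = (J² + J²) - 21 = 2*J² - 21 = -21 + 2*J²)
y(Y) = 758 + 1133*Y² (y(Y) = (Y² + ((-21 + 2*(-24)²)*Y + Y)*Y) + 758 = (Y² + ((-21 + 2*576)*Y + Y)*Y) + 758 = (Y² + ((-21 + 1152)*Y + Y)*Y) + 758 = (Y² + (1131*Y + Y)*Y) + 758 = (Y² + (1132*Y)*Y) + 758 = (Y² + 1132*Y²) + 758 = 1133*Y² + 758 = 758 + 1133*Y²)
(-491588 + 429423)/y(899) = (-491588 + 429423)/(758 + 1133*899²) = -62165/(758 + 1133*808201) = -62165/(758 + 915691733) = -62165/915692491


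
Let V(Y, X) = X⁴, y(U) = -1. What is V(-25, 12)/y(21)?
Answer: -20736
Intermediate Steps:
V(-25, 12)/y(21) = 12⁴/(-1) = 20736*(-1) = -20736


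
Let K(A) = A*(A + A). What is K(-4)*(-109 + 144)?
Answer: 1120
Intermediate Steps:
K(A) = 2*A**2 (K(A) = A*(2*A) = 2*A**2)
K(-4)*(-109 + 144) = (2*(-4)**2)*(-109 + 144) = (2*16)*35 = 32*35 = 1120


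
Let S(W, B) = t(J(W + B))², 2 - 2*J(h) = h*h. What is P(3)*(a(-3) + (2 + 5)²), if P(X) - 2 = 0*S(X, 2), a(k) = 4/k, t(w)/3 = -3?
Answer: 286/3 ≈ 95.333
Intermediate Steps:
J(h) = 1 - h²/2 (J(h) = 1 - h*h/2 = 1 - h²/2)
t(w) = -9 (t(w) = 3*(-3) = -9)
S(W, B) = 81 (S(W, B) = (-9)² = 81)
P(X) = 2 (P(X) = 2 + 0*81 = 2 + 0 = 2)
P(3)*(a(-3) + (2 + 5)²) = 2*(4/(-3) + (2 + 5)²) = 2*(4*(-⅓) + 7²) = 2*(-4/3 + 49) = 2*(143/3) = 286/3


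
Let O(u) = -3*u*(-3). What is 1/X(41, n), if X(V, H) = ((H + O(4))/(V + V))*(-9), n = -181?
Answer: 82/1305 ≈ 0.062835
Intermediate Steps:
O(u) = 9*u
X(V, H) = -9*(36 + H)/(2*V) (X(V, H) = ((H + 9*4)/(V + V))*(-9) = ((H + 36)/((2*V)))*(-9) = ((36 + H)*(1/(2*V)))*(-9) = ((36 + H)/(2*V))*(-9) = -9*(36 + H)/(2*V))
1/X(41, n) = 1/((9/2)*(-36 - 1*(-181))/41) = 1/((9/2)*(1/41)*(-36 + 181)) = 1/((9/2)*(1/41)*145) = 1/(1305/82) = 82/1305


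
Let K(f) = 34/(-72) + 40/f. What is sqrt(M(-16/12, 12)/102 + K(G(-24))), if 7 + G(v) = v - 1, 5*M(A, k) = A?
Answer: I*sqrt(448630)/510 ≈ 1.3133*I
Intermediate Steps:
M(A, k) = A/5
G(v) = -8 + v (G(v) = -7 + (v - 1) = -7 + (-1 + v) = -8 + v)
K(f) = -17/36 + 40/f (K(f) = 34*(-1/72) + 40/f = -17/36 + 40/f)
sqrt(M(-16/12, 12)/102 + K(G(-24))) = sqrt(((-16/12)/5)/102 + (-17/36 + 40/(-8 - 24))) = sqrt(((-16*1/12)/5)/102 + (-17/36 + 40/(-32))) = sqrt(((1/5)*(-4/3))/102 + (-17/36 + 40*(-1/32))) = sqrt((1/102)*(-4/15) + (-17/36 - 5/4)) = sqrt(-2/765 - 31/18) = sqrt(-2639/1530) = I*sqrt(448630)/510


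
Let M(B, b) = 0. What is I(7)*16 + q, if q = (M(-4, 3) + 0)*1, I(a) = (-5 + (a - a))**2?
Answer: 400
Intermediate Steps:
I(a) = 25 (I(a) = (-5 + 0)**2 = (-5)**2 = 25)
q = 0 (q = (0 + 0)*1 = 0*1 = 0)
I(7)*16 + q = 25*16 + 0 = 400 + 0 = 400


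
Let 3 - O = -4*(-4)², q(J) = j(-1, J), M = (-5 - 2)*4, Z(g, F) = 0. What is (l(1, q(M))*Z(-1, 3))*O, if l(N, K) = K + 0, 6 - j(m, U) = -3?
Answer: 0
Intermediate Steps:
j(m, U) = 9 (j(m, U) = 6 - 1*(-3) = 6 + 3 = 9)
M = -28 (M = -7*4 = -28)
q(J) = 9
O = 67 (O = 3 - (-4)*(-4)² = 3 - (-4)*16 = 3 - 1*(-64) = 3 + 64 = 67)
l(N, K) = K
(l(1, q(M))*Z(-1, 3))*O = (9*0)*67 = 0*67 = 0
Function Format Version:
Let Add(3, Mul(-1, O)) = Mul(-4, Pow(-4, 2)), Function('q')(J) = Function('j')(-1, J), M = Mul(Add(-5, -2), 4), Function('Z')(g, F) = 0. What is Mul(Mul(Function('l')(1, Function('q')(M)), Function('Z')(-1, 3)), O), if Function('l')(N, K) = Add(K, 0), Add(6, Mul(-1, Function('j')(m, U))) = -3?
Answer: 0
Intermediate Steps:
Function('j')(m, U) = 9 (Function('j')(m, U) = Add(6, Mul(-1, -3)) = Add(6, 3) = 9)
M = -28 (M = Mul(-7, 4) = -28)
Function('q')(J) = 9
O = 67 (O = Add(3, Mul(-1, Mul(-4, Pow(-4, 2)))) = Add(3, Mul(-1, Mul(-4, 16))) = Add(3, Mul(-1, -64)) = Add(3, 64) = 67)
Function('l')(N, K) = K
Mul(Mul(Function('l')(1, Function('q')(M)), Function('Z')(-1, 3)), O) = Mul(Mul(9, 0), 67) = Mul(0, 67) = 0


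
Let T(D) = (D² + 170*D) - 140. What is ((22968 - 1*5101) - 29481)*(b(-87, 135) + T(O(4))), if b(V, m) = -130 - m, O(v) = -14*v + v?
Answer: 75967174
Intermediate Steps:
O(v) = -13*v
T(D) = -140 + D² + 170*D
((22968 - 1*5101) - 29481)*(b(-87, 135) + T(O(4))) = ((22968 - 1*5101) - 29481)*((-130 - 1*135) + (-140 + (-13*4)² + 170*(-13*4))) = ((22968 - 5101) - 29481)*((-130 - 135) + (-140 + (-52)² + 170*(-52))) = (17867 - 29481)*(-265 + (-140 + 2704 - 8840)) = -11614*(-265 - 6276) = -11614*(-6541) = 75967174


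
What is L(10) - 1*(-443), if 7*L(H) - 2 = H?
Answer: 3113/7 ≈ 444.71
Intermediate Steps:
L(H) = 2/7 + H/7
L(10) - 1*(-443) = (2/7 + (⅐)*10) - 1*(-443) = (2/7 + 10/7) + 443 = 12/7 + 443 = 3113/7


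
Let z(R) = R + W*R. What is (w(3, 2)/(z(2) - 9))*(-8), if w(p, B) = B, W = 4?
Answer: -16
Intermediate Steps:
z(R) = 5*R (z(R) = R + 4*R = 5*R)
(w(3, 2)/(z(2) - 9))*(-8) = (2/(5*2 - 9))*(-8) = (2/(10 - 9))*(-8) = (2/1)*(-8) = (1*2)*(-8) = 2*(-8) = -16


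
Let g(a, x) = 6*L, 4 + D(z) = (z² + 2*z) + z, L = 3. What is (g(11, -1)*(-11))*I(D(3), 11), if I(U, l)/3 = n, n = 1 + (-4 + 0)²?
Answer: -10098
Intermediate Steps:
n = 17 (n = 1 + (-4)² = 1 + 16 = 17)
D(z) = -4 + z² + 3*z (D(z) = -4 + ((z² + 2*z) + z) = -4 + (z² + 3*z) = -4 + z² + 3*z)
I(U, l) = 51 (I(U, l) = 3*17 = 51)
g(a, x) = 18 (g(a, x) = 6*3 = 18)
(g(11, -1)*(-11))*I(D(3), 11) = (18*(-11))*51 = -198*51 = -10098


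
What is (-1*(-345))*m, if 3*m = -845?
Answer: -97175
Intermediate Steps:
m = -845/3 (m = (⅓)*(-845) = -845/3 ≈ -281.67)
(-1*(-345))*m = -1*(-345)*(-845/3) = 345*(-845/3) = -97175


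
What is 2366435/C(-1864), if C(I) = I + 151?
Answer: -2366435/1713 ≈ -1381.5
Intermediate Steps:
C(I) = 151 + I
2366435/C(-1864) = 2366435/(151 - 1864) = 2366435/(-1713) = 2366435*(-1/1713) = -2366435/1713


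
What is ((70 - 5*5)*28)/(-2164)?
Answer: -315/541 ≈ -0.58226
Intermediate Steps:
((70 - 5*5)*28)/(-2164) = ((70 - 25)*28)*(-1/2164) = (45*28)*(-1/2164) = 1260*(-1/2164) = -315/541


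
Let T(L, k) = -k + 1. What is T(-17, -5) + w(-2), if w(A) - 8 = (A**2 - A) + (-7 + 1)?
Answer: 14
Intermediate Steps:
w(A) = 2 + A**2 - A (w(A) = 8 + ((A**2 - A) + (-7 + 1)) = 8 + ((A**2 - A) - 6) = 8 + (-6 + A**2 - A) = 2 + A**2 - A)
T(L, k) = 1 - k
T(-17, -5) + w(-2) = (1 - 1*(-5)) + (2 + (-2)**2 - 1*(-2)) = (1 + 5) + (2 + 4 + 2) = 6 + 8 = 14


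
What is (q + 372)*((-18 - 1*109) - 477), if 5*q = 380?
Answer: -270592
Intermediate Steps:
q = 76 (q = (⅕)*380 = 76)
(q + 372)*((-18 - 1*109) - 477) = (76 + 372)*((-18 - 1*109) - 477) = 448*((-18 - 109) - 477) = 448*(-127 - 477) = 448*(-604) = -270592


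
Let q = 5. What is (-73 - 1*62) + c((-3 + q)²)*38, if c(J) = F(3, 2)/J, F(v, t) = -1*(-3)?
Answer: -213/2 ≈ -106.50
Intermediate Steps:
F(v, t) = 3
c(J) = 3/J
(-73 - 1*62) + c((-3 + q)²)*38 = (-73 - 1*62) + (3/((-3 + 5)²))*38 = (-73 - 62) + (3/(2²))*38 = -135 + (3/4)*38 = -135 + (3*(¼))*38 = -135 + (¾)*38 = -135 + 57/2 = -213/2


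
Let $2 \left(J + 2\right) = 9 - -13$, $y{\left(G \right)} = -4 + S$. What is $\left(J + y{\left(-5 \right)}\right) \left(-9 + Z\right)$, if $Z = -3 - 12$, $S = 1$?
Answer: $-144$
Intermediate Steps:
$Z = -15$ ($Z = -3 - 12 = -15$)
$y{\left(G \right)} = -3$ ($y{\left(G \right)} = -4 + 1 = -3$)
$J = 9$ ($J = -2 + \frac{9 - -13}{2} = -2 + \frac{9 + 13}{2} = -2 + \frac{1}{2} \cdot 22 = -2 + 11 = 9$)
$\left(J + y{\left(-5 \right)}\right) \left(-9 + Z\right) = \left(9 - 3\right) \left(-9 - 15\right) = 6 \left(-24\right) = -144$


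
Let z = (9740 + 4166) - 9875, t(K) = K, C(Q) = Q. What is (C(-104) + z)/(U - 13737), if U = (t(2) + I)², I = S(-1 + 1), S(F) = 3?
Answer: -3927/13712 ≈ -0.28639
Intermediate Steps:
I = 3
U = 25 (U = (2 + 3)² = 5² = 25)
z = 4031 (z = 13906 - 9875 = 4031)
(C(-104) + z)/(U - 13737) = (-104 + 4031)/(25 - 13737) = 3927/(-13712) = 3927*(-1/13712) = -3927/13712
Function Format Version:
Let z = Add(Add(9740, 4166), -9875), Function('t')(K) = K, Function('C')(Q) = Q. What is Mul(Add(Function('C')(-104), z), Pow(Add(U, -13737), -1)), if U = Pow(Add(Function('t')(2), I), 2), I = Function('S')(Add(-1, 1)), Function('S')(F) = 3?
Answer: Rational(-3927, 13712) ≈ -0.28639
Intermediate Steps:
I = 3
U = 25 (U = Pow(Add(2, 3), 2) = Pow(5, 2) = 25)
z = 4031 (z = Add(13906, -9875) = 4031)
Mul(Add(Function('C')(-104), z), Pow(Add(U, -13737), -1)) = Mul(Add(-104, 4031), Pow(Add(25, -13737), -1)) = Mul(3927, Pow(-13712, -1)) = Mul(3927, Rational(-1, 13712)) = Rational(-3927, 13712)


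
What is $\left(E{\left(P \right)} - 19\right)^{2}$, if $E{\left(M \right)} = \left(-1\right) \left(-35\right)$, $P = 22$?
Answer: $256$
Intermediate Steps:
$E{\left(M \right)} = 35$
$\left(E{\left(P \right)} - 19\right)^{2} = \left(35 - 19\right)^{2} = 16^{2} = 256$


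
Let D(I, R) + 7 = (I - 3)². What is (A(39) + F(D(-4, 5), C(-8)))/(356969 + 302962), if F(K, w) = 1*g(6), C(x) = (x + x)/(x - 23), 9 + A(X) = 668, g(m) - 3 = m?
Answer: 668/659931 ≈ 0.0010122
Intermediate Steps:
g(m) = 3 + m
A(X) = 659 (A(X) = -9 + 668 = 659)
C(x) = 2*x/(-23 + x) (C(x) = (2*x)/(-23 + x) = 2*x/(-23 + x))
D(I, R) = -7 + (-3 + I)² (D(I, R) = -7 + (I - 3)² = -7 + (-3 + I)²)
F(K, w) = 9 (F(K, w) = 1*(3 + 6) = 1*9 = 9)
(A(39) + F(D(-4, 5), C(-8)))/(356969 + 302962) = (659 + 9)/(356969 + 302962) = 668/659931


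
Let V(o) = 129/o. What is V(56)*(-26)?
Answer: -1677/28 ≈ -59.893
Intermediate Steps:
V(56)*(-26) = (129/56)*(-26) = -1677/28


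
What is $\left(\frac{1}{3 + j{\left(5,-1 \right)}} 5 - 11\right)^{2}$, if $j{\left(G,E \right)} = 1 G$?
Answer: $\frac{6889}{64} \approx 107.64$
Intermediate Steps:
$j{\left(G,E \right)} = G$
$\left(\frac{1}{3 + j{\left(5,-1 \right)}} 5 - 11\right)^{2} = \left(\frac{1}{3 + 5} \cdot 5 - 11\right)^{2} = \left(\frac{1}{8} \cdot 5 - 11\right)^{2} = \left(\frac{5}{8} - 11\right)^{2} = \left(- \frac{83}{8}\right)^{2} = \frac{6889}{64}$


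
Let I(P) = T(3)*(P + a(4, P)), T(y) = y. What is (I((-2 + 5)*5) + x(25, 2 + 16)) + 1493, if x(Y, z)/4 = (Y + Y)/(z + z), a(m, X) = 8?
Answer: 14108/9 ≈ 1567.6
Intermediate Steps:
x(Y, z) = 4*Y/z (x(Y, z) = 4*((Y + Y)/(z + z)) = 4*((2*Y)/((2*z))) = 4*((2*Y)*(1/(2*z))) = 4*(Y/z) = 4*Y/z)
I(P) = 24 + 3*P (I(P) = 3*(P + 8) = 3*(8 + P) = 24 + 3*P)
(I((-2 + 5)*5) + x(25, 2 + 16)) + 1493 = ((24 + 3*((-2 + 5)*5)) + 4*25/(2 + 16)) + 1493 = ((24 + 3*(3*5)) + 4*25/18) + 1493 = ((24 + 3*15) + 4*25*(1/18)) + 1493 = ((24 + 45) + 50/9) + 1493 = (69 + 50/9) + 1493 = 671/9 + 1493 = 14108/9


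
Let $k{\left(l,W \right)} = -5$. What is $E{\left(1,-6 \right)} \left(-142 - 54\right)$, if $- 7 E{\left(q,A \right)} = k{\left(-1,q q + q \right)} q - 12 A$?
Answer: $1876$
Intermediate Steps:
$E{\left(q,A \right)} = \frac{5 q}{7} + \frac{12 A}{7}$ ($E{\left(q,A \right)} = - \frac{- 5 q - 12 A}{7} = - \frac{- 12 A - 5 q}{7} = \frac{5 q}{7} + \frac{12 A}{7}$)
$E{\left(1,-6 \right)} \left(-142 - 54\right) = \left(\frac{5}{7} \cdot 1 + \frac{12}{7} \left(-6\right)\right) \left(-142 - 54\right) = \left(\frac{5}{7} - \frac{72}{7}\right) \left(-196\right) = \left(- \frac{67}{7}\right) \left(-196\right) = 1876$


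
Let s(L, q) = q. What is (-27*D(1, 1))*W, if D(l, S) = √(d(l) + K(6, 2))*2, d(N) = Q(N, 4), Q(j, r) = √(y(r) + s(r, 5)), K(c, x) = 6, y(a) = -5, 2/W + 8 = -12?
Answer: 27*√6/5 ≈ 13.227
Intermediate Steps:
W = -⅒ (W = 2/(-8 - 12) = 2/(-20) = 2*(-1/20) = -⅒ ≈ -0.10000)
Q(j, r) = 0 (Q(j, r) = √(-5 + 5) = √0 = 0)
d(N) = 0
D(l, S) = 2*√6 (D(l, S) = √(0 + 6)*2 = √6*2 = 2*√6)
(-27*D(1, 1))*W = -54*√6*(-⅒) = 27*√6/5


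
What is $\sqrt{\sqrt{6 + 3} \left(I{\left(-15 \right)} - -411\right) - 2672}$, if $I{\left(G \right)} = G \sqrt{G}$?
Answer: $\sqrt{-1439 - 45 i \sqrt{15}} \approx 2.293 - 38.003 i$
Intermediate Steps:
$I{\left(G \right)} = G^{\frac{3}{2}}$
$\sqrt{\sqrt{6 + 3} \left(I{\left(-15 \right)} - -411\right) - 2672} = \sqrt{\sqrt{6 + 3} \left(\left(-15\right)^{\frac{3}{2}} - -411\right) - 2672} = \sqrt{\sqrt{9} \left(- 15 i \sqrt{15} + 411\right) - 2672} = \sqrt{3 \left(411 - 15 i \sqrt{15}\right) - 2672} = \sqrt{\left(1233 - 45 i \sqrt{15}\right) - 2672} = \sqrt{-1439 - 45 i \sqrt{15}}$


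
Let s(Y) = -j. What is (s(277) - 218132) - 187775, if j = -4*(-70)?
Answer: -406187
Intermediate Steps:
j = 280
s(Y) = -280 (s(Y) = -1*280 = -280)
(s(277) - 218132) - 187775 = (-280 - 218132) - 187775 = -218412 - 187775 = -406187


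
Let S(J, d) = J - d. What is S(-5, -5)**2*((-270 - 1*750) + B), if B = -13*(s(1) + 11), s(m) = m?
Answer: 0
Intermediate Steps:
B = -156 (B = -13*(1 + 11) = -13*12 = -156)
S(-5, -5)**2*((-270 - 1*750) + B) = (-5 - 1*(-5))**2*((-270 - 1*750) - 156) = (-5 + 5)**2*((-270 - 750) - 156) = 0**2*(-1020 - 156) = 0*(-1176) = 0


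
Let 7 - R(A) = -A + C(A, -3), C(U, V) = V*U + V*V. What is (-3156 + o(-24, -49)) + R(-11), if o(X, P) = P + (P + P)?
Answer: -3349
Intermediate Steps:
C(U, V) = V**2 + U*V (C(U, V) = U*V + V**2 = V**2 + U*V)
R(A) = -2 + 4*A (R(A) = 7 - (-A - 3*(A - 3)) = 7 - (-A - 3*(-3 + A)) = 7 - (-A + (9 - 3*A)) = 7 - (9 - 4*A) = 7 + (-9 + 4*A) = -2 + 4*A)
o(X, P) = 3*P (o(X, P) = P + 2*P = 3*P)
(-3156 + o(-24, -49)) + R(-11) = (-3156 + 3*(-49)) + (-2 + 4*(-11)) = (-3156 - 147) + (-2 - 44) = -3303 - 46 = -3349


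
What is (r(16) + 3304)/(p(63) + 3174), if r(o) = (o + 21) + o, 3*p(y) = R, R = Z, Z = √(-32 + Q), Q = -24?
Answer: 47948031/45334270 - 10071*I*√14/45334270 ≈ 1.0577 - 0.00083121*I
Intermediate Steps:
Z = 2*I*√14 (Z = √(-32 - 24) = √(-56) = 2*I*√14 ≈ 7.4833*I)
R = 2*I*√14 ≈ 7.4833*I
p(y) = 2*I*√14/3 (p(y) = (2*I*√14)/3 = 2*I*√14/3)
r(o) = 21 + 2*o (r(o) = (21 + o) + o = 21 + 2*o)
(r(16) + 3304)/(p(63) + 3174) = ((21 + 2*16) + 3304)/(2*I*√14/3 + 3174) = ((21 + 32) + 3304)/(3174 + 2*I*√14/3) = (53 + 3304)/(3174 + 2*I*√14/3) = 3357/(3174 + 2*I*√14/3)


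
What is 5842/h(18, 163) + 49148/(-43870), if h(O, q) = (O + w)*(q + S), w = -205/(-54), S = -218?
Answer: -15907642/2654135 ≈ -5.9935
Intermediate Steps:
w = 205/54 (w = -205*(-1/54) = 205/54 ≈ 3.7963)
h(O, q) = (-218 + q)*(205/54 + O) (h(O, q) = (O + 205/54)*(q - 218) = (205/54 + O)*(-218 + q) = (-218 + q)*(205/54 + O))
5842/h(18, 163) + 49148/(-43870) = 5842/(-22345/27 - 218*18 + (205/54)*163 + 18*163) + 49148/(-43870) = 5842/(-22345/27 - 3924 + 33415/54 + 2934) + 49148*(-1/43870) = 5842/(-64735/54) - 24574/21935 = 5842*(-54/64735) - 24574/21935 = -315468/64735 - 24574/21935 = -15907642/2654135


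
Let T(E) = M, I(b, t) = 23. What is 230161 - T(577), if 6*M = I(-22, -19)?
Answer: 1380943/6 ≈ 2.3016e+5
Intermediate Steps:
M = 23/6 (M = (⅙)*23 = 23/6 ≈ 3.8333)
T(E) = 23/6
230161 - T(577) = 230161 - 1*23/6 = 230161 - 23/6 = 1380943/6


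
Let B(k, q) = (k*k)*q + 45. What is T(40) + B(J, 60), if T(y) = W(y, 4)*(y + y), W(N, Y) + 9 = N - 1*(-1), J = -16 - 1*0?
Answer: 17965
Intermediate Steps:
J = -16 (J = -16 + 0 = -16)
W(N, Y) = -8 + N (W(N, Y) = -9 + (N - 1*(-1)) = -9 + (N + 1) = -9 + (1 + N) = -8 + N)
B(k, q) = 45 + q*k² (B(k, q) = k²*q + 45 = q*k² + 45 = 45 + q*k²)
T(y) = 2*y*(-8 + y) (T(y) = (-8 + y)*(y + y) = (-8 + y)*(2*y) = 2*y*(-8 + y))
T(40) + B(J, 60) = 2*40*(-8 + 40) + (45 + 60*(-16)²) = 2*40*32 + (45 + 60*256) = 2560 + (45 + 15360) = 2560 + 15405 = 17965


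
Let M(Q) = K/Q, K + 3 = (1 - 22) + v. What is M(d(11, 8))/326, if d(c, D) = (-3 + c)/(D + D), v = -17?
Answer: -41/163 ≈ -0.25153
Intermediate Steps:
K = -41 (K = -3 + ((1 - 22) - 17) = -3 + (-21 - 17) = -3 - 38 = -41)
d(c, D) = (-3 + c)/(2*D) (d(c, D) = (-3 + c)/((2*D)) = (-3 + c)*(1/(2*D)) = (-3 + c)/(2*D))
M(Q) = -41/Q
M(d(11, 8))/326 = -41*16/(-3 + 11)/326 = -41/((½)*(⅛)*8)*(1/326) = -41/½*(1/326) = -41*2*(1/326) = -82*1/326 = -41/163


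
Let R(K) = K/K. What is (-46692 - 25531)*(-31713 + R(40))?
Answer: 2290335776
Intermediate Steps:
R(K) = 1
(-46692 - 25531)*(-31713 + R(40)) = (-46692 - 25531)*(-31713 + 1) = -72223*(-31712) = 2290335776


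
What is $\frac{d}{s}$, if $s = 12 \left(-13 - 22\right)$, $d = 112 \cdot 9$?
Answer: $- \frac{12}{5} \approx -2.4$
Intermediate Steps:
$d = 1008$
$s = -420$ ($s = 12 \left(-35\right) = -420$)
$\frac{d}{s} = \frac{1008}{-420} = 1008 \left(- \frac{1}{420}\right) = - \frac{12}{5}$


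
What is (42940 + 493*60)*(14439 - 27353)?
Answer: -936523280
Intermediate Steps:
(42940 + 493*60)*(14439 - 27353) = (42940 + 29580)*(-12914) = 72520*(-12914) = -936523280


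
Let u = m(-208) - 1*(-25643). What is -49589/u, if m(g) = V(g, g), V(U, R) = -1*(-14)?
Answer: -49589/25657 ≈ -1.9328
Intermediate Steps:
V(U, R) = 14
m(g) = 14
u = 25657 (u = 14 - 1*(-25643) = 14 + 25643 = 25657)
-49589/u = -49589/25657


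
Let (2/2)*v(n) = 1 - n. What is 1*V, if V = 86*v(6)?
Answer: -430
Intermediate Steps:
v(n) = 1 - n
V = -430 (V = 86*(1 - 1*6) = 86*(1 - 6) = 86*(-5) = -430)
1*V = 1*(-430) = -430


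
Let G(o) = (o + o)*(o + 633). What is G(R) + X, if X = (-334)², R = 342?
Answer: 778456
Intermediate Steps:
G(o) = 2*o*(633 + o) (G(o) = (2*o)*(633 + o) = 2*o*(633 + o))
X = 111556
G(R) + X = 2*342*(633 + 342) + 111556 = 2*342*975 + 111556 = 666900 + 111556 = 778456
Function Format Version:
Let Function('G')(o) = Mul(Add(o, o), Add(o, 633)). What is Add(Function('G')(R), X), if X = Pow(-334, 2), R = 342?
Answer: 778456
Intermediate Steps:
Function('G')(o) = Mul(2, o, Add(633, o)) (Function('G')(o) = Mul(Mul(2, o), Add(633, o)) = Mul(2, o, Add(633, o)))
X = 111556
Add(Function('G')(R), X) = Add(Mul(2, 342, Add(633, 342)), 111556) = Add(Mul(2, 342, 975), 111556) = Add(666900, 111556) = 778456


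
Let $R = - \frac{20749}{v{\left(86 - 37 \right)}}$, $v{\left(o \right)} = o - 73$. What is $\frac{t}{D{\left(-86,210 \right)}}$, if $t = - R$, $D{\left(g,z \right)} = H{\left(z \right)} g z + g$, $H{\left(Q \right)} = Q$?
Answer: $\frac{20749}{91024464} \approx 0.00022795$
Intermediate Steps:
$v{\left(o \right)} = -73 + o$
$D{\left(g,z \right)} = g + g z^{2}$ ($D{\left(g,z \right)} = z g z + g = g z z + g = g z^{2} + g = g + g z^{2}$)
$R = \frac{20749}{24}$ ($R = - \frac{20749}{-73 + \left(86 - 37\right)} = - \frac{20749}{-73 + 49} = - \frac{20749}{-24} = \left(-20749\right) \left(- \frac{1}{24}\right) = \frac{20749}{24} \approx 864.54$)
$t = - \frac{20749}{24}$ ($t = \left(-1\right) \frac{20749}{24} = - \frac{20749}{24} \approx -864.54$)
$\frac{t}{D{\left(-86,210 \right)}} = - \frac{20749}{24 \left(- 86 \left(1 + 210^{2}\right)\right)} = - \frac{20749}{24 \left(- 86 \left(1 + 44100\right)\right)} = - \frac{20749}{24 \left(\left(-86\right) 44101\right)} = - \frac{20749}{24 \left(-3792686\right)} = \left(- \frac{20749}{24}\right) \left(- \frac{1}{3792686}\right) = \frac{20749}{91024464}$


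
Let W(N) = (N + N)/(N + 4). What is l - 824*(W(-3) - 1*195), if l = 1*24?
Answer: 165648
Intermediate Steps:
l = 24
W(N) = 2*N/(4 + N) (W(N) = (2*N)/(4 + N) = 2*N/(4 + N))
l - 824*(W(-3) - 1*195) = 24 - 824*(2*(-3)/(4 - 3) - 1*195) = 24 - 824*(2*(-3)/1 - 195) = 24 - 824*(2*(-3)*1 - 195) = 24 - 824*(-6 - 195) = 24 - 824*(-201) = 24 + 165624 = 165648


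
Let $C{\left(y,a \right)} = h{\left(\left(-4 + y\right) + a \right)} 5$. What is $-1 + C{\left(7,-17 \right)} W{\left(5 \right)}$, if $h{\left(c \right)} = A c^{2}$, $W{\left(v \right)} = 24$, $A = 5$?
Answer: $117599$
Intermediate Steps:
$h{\left(c \right)} = 5 c^{2}$
$C{\left(y,a \right)} = 25 \left(-4 + a + y\right)^{2}$ ($C{\left(y,a \right)} = 5 \left(\left(-4 + y\right) + a\right)^{2} \cdot 5 = 5 \left(-4 + a + y\right)^{2} \cdot 5 = 25 \left(-4 + a + y\right)^{2}$)
$-1 + C{\left(7,-17 \right)} W{\left(5 \right)} = -1 + 25 \left(-4 - 17 + 7\right)^{2} \cdot 24 = -1 + 25 \left(-14\right)^{2} \cdot 24 = -1 + 25 \cdot 196 \cdot 24 = -1 + 4900 \cdot 24 = -1 + 117600 = 117599$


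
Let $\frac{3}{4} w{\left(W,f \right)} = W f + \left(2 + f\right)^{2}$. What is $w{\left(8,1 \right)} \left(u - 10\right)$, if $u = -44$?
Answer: $-1224$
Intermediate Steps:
$w{\left(W,f \right)} = \frac{4 \left(2 + f\right)^{2}}{3} + \frac{4 W f}{3}$ ($w{\left(W,f \right)} = \frac{4 \left(W f + \left(2 + f\right)^{2}\right)}{3} = \frac{4 \left(\left(2 + f\right)^{2} + W f\right)}{3} = \frac{4 \left(2 + f\right)^{2}}{3} + \frac{4 W f}{3}$)
$w{\left(8,1 \right)} \left(u - 10\right) = \left(\frac{4 \left(2 + 1\right)^{2}}{3} + \frac{4}{3} \cdot 8 \cdot 1\right) \left(-44 - 10\right) = \left(\frac{4 \cdot 3^{2}}{3} + \frac{32}{3}\right) \left(-54\right) = \left(\frac{4}{3} \cdot 9 + \frac{32}{3}\right) \left(-54\right) = \left(12 + \frac{32}{3}\right) \left(-54\right) = \frac{68}{3} \left(-54\right) = -1224$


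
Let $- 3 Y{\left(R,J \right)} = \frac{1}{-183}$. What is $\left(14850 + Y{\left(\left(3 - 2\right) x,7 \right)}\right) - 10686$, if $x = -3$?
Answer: $\frac{2286037}{549} \approx 4164.0$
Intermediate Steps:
$Y{\left(R,J \right)} = \frac{1}{549}$ ($Y{\left(R,J \right)} = - \frac{1}{3 \left(-183\right)} = \left(- \frac{1}{3}\right) \left(- \frac{1}{183}\right) = \frac{1}{549}$)
$\left(14850 + Y{\left(\left(3 - 2\right) x,7 \right)}\right) - 10686 = \left(14850 + \frac{1}{549}\right) - 10686 = \frac{8152651}{549} - 10686 = \frac{2286037}{549}$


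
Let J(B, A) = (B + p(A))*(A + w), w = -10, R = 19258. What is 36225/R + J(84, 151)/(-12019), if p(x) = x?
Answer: -202725555/231461902 ≈ -0.87585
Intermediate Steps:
J(B, A) = (-10 + A)*(A + B) (J(B, A) = (B + A)*(A - 10) = (A + B)*(-10 + A) = (-10 + A)*(A + B))
36225/R + J(84, 151)/(-12019) = 36225/19258 + (151**2 - 10*151 - 10*84 + 151*84)/(-12019) = 36225*(1/19258) + (22801 - 1510 - 840 + 12684)*(-1/12019) = 36225/19258 + 33135*(-1/12019) = 36225/19258 - 33135/12019 = -202725555/231461902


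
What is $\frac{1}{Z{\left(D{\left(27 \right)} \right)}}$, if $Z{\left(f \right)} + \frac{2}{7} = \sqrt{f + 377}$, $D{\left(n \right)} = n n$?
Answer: $\frac{7}{27095} + \frac{49 \sqrt{1106}}{54190} \approx 0.03033$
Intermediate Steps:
$D{\left(n \right)} = n^{2}$
$Z{\left(f \right)} = - \frac{2}{7} + \sqrt{377 + f}$ ($Z{\left(f \right)} = - \frac{2}{7} + \sqrt{f + 377} = - \frac{2}{7} + \sqrt{377 + f}$)
$\frac{1}{Z{\left(D{\left(27 \right)} \right)}} = \frac{1}{- \frac{2}{7} + \sqrt{377 + 27^{2}}} = \frac{1}{- \frac{2}{7} + \sqrt{377 + 729}} = \frac{1}{- \frac{2}{7} + \sqrt{1106}}$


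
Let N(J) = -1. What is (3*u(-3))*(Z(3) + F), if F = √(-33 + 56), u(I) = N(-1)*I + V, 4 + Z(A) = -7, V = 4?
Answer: -231 + 21*√23 ≈ -130.29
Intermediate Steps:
Z(A) = -11 (Z(A) = -4 - 7 = -11)
u(I) = 4 - I (u(I) = -I + 4 = 4 - I)
F = √23 ≈ 4.7958
(3*u(-3))*(Z(3) + F) = (3*(4 - 1*(-3)))*(-11 + √23) = (3*(4 + 3))*(-11 + √23) = (3*7)*(-11 + √23) = 21*(-11 + √23) = -231 + 21*√23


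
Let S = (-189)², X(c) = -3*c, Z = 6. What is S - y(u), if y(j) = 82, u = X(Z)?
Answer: 35639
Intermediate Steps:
u = -18 (u = -3*6 = -18)
S = 35721
S - y(u) = 35721 - 1*82 = 35721 - 82 = 35639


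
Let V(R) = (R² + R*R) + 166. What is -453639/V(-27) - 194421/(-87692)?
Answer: -9866192871/35602952 ≈ -277.12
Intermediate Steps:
V(R) = 166 + 2*R² (V(R) = (R² + R²) + 166 = 2*R² + 166 = 166 + 2*R²)
-453639/V(-27) - 194421/(-87692) = -453639/(166 + 2*(-27)²) - 194421/(-87692) = -453639/(166 + 2*729) - 194421*(-1/87692) = -453639/(166 + 1458) + 194421/87692 = -453639/1624 + 194421/87692 = -9866192871/35602952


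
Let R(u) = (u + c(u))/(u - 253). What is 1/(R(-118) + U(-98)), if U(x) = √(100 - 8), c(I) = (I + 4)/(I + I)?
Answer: -12389174/3594427111 + 78225032*√23/3594427111 ≈ 0.10092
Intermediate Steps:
c(I) = (4 + I)/(2*I) (c(I) = (4 + I)/((2*I)) = (4 + I)*(1/(2*I)) = (4 + I)/(2*I))
U(x) = 2*√23 (U(x) = √92 = 2*√23)
R(u) = (u + (4 + u)/(2*u))/(-253 + u) (R(u) = (u + (4 + u)/(2*u))/(u - 253) = (u + (4 + u)/(2*u))/(-253 + u))
1/(R(-118) + U(-98)) = 1/((2 + (-118)² + (½)*(-118))/((-118)*(-253 - 118)) + 2*√23) = 1/(-1/118*(2 + 13924 - 59)/(-371) + 2*√23) = 1/(-1/118*(-1/371)*13867 + 2*√23) = 1/(1981/6254 + 2*√23)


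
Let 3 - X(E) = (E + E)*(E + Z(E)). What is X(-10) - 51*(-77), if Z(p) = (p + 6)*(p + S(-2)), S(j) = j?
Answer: 4690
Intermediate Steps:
Z(p) = (-2 + p)*(6 + p) (Z(p) = (p + 6)*(p - 2) = (6 + p)*(-2 + p) = (-2 + p)*(6 + p))
X(E) = 3 - 2*E*(-12 + E² + 5*E) (X(E) = 3 - (E + E)*(E + (-12 + E² + 4*E)) = 3 - 2*E*(-12 + E² + 5*E))
X(-10) - 51*(-77) = (3 - 10*(-10)² - 2*(-10)³ + 24*(-10)) - 51*(-77) = (3 - 10*100 - 2*(-1000) - 240) + 3927 = (3 - 1000 + 2000 - 240) + 3927 = 763 + 3927 = 4690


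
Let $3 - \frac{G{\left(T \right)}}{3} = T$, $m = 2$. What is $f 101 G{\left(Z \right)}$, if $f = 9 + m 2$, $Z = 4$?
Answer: $-3939$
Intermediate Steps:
$G{\left(T \right)} = 9 - 3 T$
$f = 13$ ($f = 9 + 2 \cdot 2 = 9 + 4 = 13$)
$f 101 G{\left(Z \right)} = 13 \cdot 101 \left(9 - 12\right) = 1313 \left(9 - 12\right) = 1313 \left(-3\right) = -3939$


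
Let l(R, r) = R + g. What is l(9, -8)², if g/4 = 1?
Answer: 169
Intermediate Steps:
g = 4 (g = 4*1 = 4)
l(R, r) = 4 + R (l(R, r) = R + 4 = 4 + R)
l(9, -8)² = (4 + 9)² = 13² = 169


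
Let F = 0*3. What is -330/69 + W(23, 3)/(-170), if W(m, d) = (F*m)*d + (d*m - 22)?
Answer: -19781/3910 ≈ -5.0591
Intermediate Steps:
F = 0
W(m, d) = -22 + d*m (W(m, d) = (0*m)*d + (d*m - 22) = 0*d + (-22 + d*m) = 0 + (-22 + d*m) = -22 + d*m)
-330/69 + W(23, 3)/(-170) = -330/69 + (-22 + 3*23)/(-170) = -330*1/69 + (-22 + 69)*(-1/170) = -110/23 + 47*(-1/170) = -110/23 - 47/170 = -19781/3910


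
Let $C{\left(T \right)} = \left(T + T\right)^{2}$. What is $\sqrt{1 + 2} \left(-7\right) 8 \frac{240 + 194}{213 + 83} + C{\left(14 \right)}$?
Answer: $784 - \frac{3038 \sqrt{3}}{37} \approx 641.78$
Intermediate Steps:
$C{\left(T \right)} = 4 T^{2}$ ($C{\left(T \right)} = \left(2 T\right)^{2} = 4 T^{2}$)
$\sqrt{1 + 2} \left(-7\right) 8 \frac{240 + 194}{213 + 83} + C{\left(14 \right)} = \sqrt{1 + 2} \left(-7\right) 8 \frac{240 + 194}{213 + 83} + 4 \cdot 14^{2} = \sqrt{3} \left(-7\right) 8 \cdot \frac{434}{296} + 4 \cdot 196 = - 7 \sqrt{3} \cdot 8 \cdot 434 \cdot \frac{1}{296} + 784 = - 56 \sqrt{3} \cdot \frac{217}{148} + 784 = - \frac{3038 \sqrt{3}}{37} + 784 = 784 - \frac{3038 \sqrt{3}}{37}$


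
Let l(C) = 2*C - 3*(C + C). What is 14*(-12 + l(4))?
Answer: -392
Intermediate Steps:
l(C) = -4*C (l(C) = 2*C - 6*C = -4*C)
14*(-12 + l(4)) = 14*(-12 - 4*4) = 14*(-12 - 16) = 14*(-28) = -392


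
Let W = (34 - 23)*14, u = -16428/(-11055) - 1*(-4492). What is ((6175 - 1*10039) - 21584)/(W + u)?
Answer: -46887940/8562993 ≈ -5.4756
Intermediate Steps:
u = 16558496/3685 (u = -16428*(-1/11055) + 4492 = 5476/3685 + 4492 = 16558496/3685 ≈ 4493.5)
W = 154 (W = 11*14 = 154)
((6175 - 1*10039) - 21584)/(W + u) = ((6175 - 1*10039) - 21584)/(154 + 16558496/3685) = ((6175 - 10039) - 21584)/(17125986/3685) = (-3864 - 21584)*(3685/17125986) = -25448*3685/17125986 = -46887940/8562993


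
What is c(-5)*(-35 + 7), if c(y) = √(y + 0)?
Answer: -28*I*√5 ≈ -62.61*I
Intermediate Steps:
c(y) = √y
c(-5)*(-35 + 7) = √(-5)*(-35 + 7) = (I*√5)*(-28) = -28*I*√5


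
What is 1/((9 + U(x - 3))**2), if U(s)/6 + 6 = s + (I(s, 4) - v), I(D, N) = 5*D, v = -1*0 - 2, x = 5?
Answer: 1/3249 ≈ 0.00030779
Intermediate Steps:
v = -2 (v = 0 - 2 = -2)
U(s) = -24 + 36*s (U(s) = -36 + 6*(s + (5*s - 1*(-2))) = -36 + 6*(s + (5*s + 2)) = -36 + 6*(s + (2 + 5*s)) = -36 + 6*(2 + 6*s) = -36 + (12 + 36*s) = -24 + 36*s)
1/((9 + U(x - 3))**2) = 1/((9 + (-24 + 36*(5 - 3)))**2) = 1/((9 + (-24 + 36*2))**2) = 1/((9 + (-24 + 72))**2) = 1/((9 + 48)**2) = 1/(57**2) = 1/3249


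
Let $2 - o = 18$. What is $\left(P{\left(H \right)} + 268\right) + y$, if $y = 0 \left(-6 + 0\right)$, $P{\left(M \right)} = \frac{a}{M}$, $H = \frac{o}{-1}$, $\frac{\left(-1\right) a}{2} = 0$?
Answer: $268$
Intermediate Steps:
$o = -16$ ($o = 2 - 18 = -16$)
$a = 0$ ($a = \left(-2\right) 0 = 0$)
$H = 16$ ($H = - \frac{16}{-1} = \left(-16\right) \left(-1\right) = 16$)
$P{\left(M \right)} = 0$ ($P{\left(M \right)} = \frac{0}{M} = 0$)
$y = 0$ ($y = 0 \left(-6\right) = 0$)
$\left(P{\left(H \right)} + 268\right) + y = \left(0 + 268\right) + 0 = 268 + 0 = 268$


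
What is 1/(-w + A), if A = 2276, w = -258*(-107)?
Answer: -1/25330 ≈ -3.9479e-5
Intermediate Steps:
w = 27606
1/(-w + A) = 1/(-1*27606 + 2276) = 1/(-27606 + 2276) = 1/(-25330) = -1/25330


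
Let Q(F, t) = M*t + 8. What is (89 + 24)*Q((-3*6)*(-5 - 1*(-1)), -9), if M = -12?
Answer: 13108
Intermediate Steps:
Q(F, t) = 8 - 12*t (Q(F, t) = -12*t + 8 = 8 - 12*t)
(89 + 24)*Q((-3*6)*(-5 - 1*(-1)), -9) = (89 + 24)*(8 - 12*(-9)) = 113*(8 + 108) = 113*116 = 13108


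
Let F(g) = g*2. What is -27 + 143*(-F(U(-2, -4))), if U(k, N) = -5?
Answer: 1403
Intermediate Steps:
F(g) = 2*g
-27 + 143*(-F(U(-2, -4))) = -27 + 143*(-2*(-5)) = -27 + 143*(-1*(-10)) = -27 + 143*10 = -27 + 1430 = 1403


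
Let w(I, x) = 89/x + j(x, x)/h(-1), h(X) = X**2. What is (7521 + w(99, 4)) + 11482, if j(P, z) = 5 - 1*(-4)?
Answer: 76137/4 ≈ 19034.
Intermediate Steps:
j(P, z) = 9 (j(P, z) = 5 + 4 = 9)
w(I, x) = 9 + 89/x (w(I, x) = 89/x + 9/((-1)**2) = 89/x + 9/1 = 89/x + 9*1 = 89/x + 9 = 9 + 89/x)
(7521 + w(99, 4)) + 11482 = (7521 + (9 + 89/4)) + 11482 = (7521 + 125/4) + 11482 = 30209/4 + 11482 = 76137/4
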